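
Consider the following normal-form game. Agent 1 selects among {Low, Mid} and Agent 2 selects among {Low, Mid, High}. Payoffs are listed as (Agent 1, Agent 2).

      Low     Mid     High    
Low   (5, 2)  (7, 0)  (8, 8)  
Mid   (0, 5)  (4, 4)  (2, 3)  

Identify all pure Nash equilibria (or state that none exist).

Find each player's best response to every opponent strategy; NE are the intersections.
Agent 1's best responses — vs Low: Low (payoff 5); vs Mid: Low (payoff 7); vs High: Low (payoff 8).
Agent 2's best responses — vs Low: High (payoff 8); vs Mid: Low (payoff 5).
The only mutual best response is (Low, High); neither player gains by switching there.

(Low, High)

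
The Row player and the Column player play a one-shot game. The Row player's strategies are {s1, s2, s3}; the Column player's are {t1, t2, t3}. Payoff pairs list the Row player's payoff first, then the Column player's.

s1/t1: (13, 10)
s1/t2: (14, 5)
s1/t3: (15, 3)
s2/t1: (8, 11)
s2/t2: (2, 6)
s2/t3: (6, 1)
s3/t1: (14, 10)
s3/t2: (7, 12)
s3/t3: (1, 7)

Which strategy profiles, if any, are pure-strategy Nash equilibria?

None

A profile is a Nash equilibrium when each player is best-responding to the other.
The Row player's best responses — vs t1: s3 (payoff 14); vs t2: s1 (payoff 14); vs t3: s1 (payoff 15).
The Column player's best responses — vs s1: t1 (payoff 10); vs s2: t1 (payoff 11); vs s3: t2 (payoff 12).
No cell has both players best-responding. For instance, the Row player's best reply to t1 is s3, but against s3 the Column player prefers t2 over t1.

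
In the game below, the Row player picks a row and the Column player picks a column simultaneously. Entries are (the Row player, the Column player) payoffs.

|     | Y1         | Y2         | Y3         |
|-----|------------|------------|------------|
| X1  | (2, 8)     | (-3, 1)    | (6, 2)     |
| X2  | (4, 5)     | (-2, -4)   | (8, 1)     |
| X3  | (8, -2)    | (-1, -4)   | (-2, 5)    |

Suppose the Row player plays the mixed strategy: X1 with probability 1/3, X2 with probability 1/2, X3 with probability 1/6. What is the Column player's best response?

Y1

The Column player's best reply maximizes expected payoff against the mix.
Y1: (1/3)·8 + (1/2)·5 + (1/6)·(-2) = 29/6
Y2: (1/3)·1 + (1/2)·(-4) + (1/6)·(-4) = -7/3
Y3: (1/3)·2 + (1/2)·1 + (1/6)·5 = 2
Highest expected payoff is 29/6, from Y1.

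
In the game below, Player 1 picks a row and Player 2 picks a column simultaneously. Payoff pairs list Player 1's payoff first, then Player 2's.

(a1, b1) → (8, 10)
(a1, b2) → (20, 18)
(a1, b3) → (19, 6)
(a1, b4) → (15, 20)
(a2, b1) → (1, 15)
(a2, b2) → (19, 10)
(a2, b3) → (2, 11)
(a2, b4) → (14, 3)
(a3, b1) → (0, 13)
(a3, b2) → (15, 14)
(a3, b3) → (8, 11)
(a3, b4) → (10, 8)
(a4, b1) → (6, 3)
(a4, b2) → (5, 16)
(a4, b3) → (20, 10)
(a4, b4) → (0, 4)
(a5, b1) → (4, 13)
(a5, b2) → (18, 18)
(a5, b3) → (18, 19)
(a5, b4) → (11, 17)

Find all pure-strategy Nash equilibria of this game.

(a1, b4)

Check mutual best responses: a cell is a NE iff neither player can gain by unilaterally deviating.
Player 1's best responses — vs b1: a1 (payoff 8); vs b2: a1 (payoff 20); vs b3: a4 (payoff 20); vs b4: a1 (payoff 15).
Player 2's best responses — vs a1: b4 (payoff 20); vs a2: b1 (payoff 15); vs a3: b2 (payoff 14); vs a4: b2 (payoff 16); vs a5: b3 (payoff 19).
The only mutual best response is (a1, b4); neither player gains by switching there.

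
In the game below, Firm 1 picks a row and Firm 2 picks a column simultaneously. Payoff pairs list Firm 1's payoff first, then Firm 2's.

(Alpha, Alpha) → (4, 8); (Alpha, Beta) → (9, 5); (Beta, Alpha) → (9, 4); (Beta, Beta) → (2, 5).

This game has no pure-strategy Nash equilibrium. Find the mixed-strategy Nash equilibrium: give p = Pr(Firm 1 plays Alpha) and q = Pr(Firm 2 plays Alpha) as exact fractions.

p = 1/4, q = 7/12

Each player's mixing probability is pinned down by making the *other* player indifferent.
Firm 2 indifferent between Alpha and Beta: p·8 + (1−p)·4 = p·5 + (1−p)·5 ⟹ 4 + 4p = 5 + 0p ⟹ p = 1/4.
Firm 1 indifferent between Alpha and Beta: q·4 + (1−q)·9 = q·9 + (1−q)·2 ⟹ 9 + (-5)q = 2 + 7q ⟹ q = 7/12.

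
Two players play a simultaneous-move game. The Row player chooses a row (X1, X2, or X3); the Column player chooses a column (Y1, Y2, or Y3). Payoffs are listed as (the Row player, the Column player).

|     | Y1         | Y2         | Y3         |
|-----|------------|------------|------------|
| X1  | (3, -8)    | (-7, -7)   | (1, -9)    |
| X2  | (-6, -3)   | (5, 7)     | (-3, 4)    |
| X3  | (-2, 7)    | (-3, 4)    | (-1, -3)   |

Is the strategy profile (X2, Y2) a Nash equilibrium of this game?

Holding the Column player at Y2: the Row player gets 5 from X2, versus -7 from X1, -3 from X3. No profitable deviation for the Row player.
Holding the Row player at X2: the Column player gets 7 from Y2, versus -3 from Y1, 4 from Y3. No profitable deviation for the Column player either.

Yes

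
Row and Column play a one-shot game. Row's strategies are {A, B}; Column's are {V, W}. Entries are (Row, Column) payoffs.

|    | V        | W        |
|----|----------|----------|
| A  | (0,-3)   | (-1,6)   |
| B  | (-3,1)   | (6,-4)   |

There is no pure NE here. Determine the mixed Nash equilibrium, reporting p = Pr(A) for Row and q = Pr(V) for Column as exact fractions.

p = 5/14, q = 7/10

Each player's mixing probability is pinned down by making the *other* player indifferent.
Column indifferent between V and W: p·(-3) + (1−p)·1 = p·6 + (1−p)·(-4) ⟹ 1 + (-4)p = (-4) + 10p ⟹ p = 5/14.
Row indifferent between A and B: q·0 + (1−q)·(-1) = q·(-3) + (1−q)·6 ⟹ (-1) + 1q = 6 + (-9)q ⟹ q = 7/10.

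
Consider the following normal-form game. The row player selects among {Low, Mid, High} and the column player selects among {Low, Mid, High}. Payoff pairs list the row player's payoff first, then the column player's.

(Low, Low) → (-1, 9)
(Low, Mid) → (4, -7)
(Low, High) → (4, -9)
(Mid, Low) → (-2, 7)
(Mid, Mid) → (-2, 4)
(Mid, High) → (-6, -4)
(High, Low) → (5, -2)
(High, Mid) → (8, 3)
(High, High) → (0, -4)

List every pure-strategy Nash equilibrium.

(High, Mid)

Check mutual best responses: a cell is a NE iff neither player can gain by unilaterally deviating.
The row player's best responses — vs Low: High (payoff 5); vs Mid: High (payoff 8); vs High: Low (payoff 4).
The column player's best responses — vs Low: Low (payoff 9); vs Mid: Low (payoff 7); vs High: Mid (payoff 3).
The only mutual best response is (High, Mid); neither player gains by switching there.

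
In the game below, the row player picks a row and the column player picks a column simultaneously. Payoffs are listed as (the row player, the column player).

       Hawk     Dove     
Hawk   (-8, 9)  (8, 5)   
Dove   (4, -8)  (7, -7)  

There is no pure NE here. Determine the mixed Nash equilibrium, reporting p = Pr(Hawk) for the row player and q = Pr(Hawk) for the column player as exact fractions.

p = 1/5, q = 1/13

In a mixed NE each player is indifferent between their pure strategies, so the opponent's mix sets the indifference.
The column player indifferent between Hawk and Dove: p·9 + (1−p)·(-8) = p·5 + (1−p)·(-7) ⟹ (-8) + 17p = (-7) + 12p ⟹ p = 1/5.
The row player indifferent between Hawk and Dove: q·(-8) + (1−q)·8 = q·4 + (1−q)·7 ⟹ 8 + (-16)q = 7 + (-3)q ⟹ q = 1/13.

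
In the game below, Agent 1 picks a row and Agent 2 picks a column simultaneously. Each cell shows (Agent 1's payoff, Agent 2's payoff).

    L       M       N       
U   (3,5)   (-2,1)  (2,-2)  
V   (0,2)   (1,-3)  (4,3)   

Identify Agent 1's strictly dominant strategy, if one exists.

Check whether one of Agent 1's strategies beats all alternatives regardless of what the opponent does.
U is not dominant: against M, V gives 1 > -2.
V is not dominant: against L, U gives 3 > 0.
No single strategy is best against every opponent action.

No strictly dominant strategy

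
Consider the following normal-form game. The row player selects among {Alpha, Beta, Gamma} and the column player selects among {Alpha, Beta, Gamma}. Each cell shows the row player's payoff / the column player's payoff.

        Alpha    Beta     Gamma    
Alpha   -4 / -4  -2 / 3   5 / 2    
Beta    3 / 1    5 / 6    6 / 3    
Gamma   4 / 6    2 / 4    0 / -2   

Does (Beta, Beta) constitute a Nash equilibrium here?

Holding the column player at Beta: the row player gets 5 from Beta, versus -2 from Alpha, 2 from Gamma. No profitable deviation for the row player.
Holding the row player at Beta: the column player gets 6 from Beta, versus 1 from Alpha, 3 from Gamma. No profitable deviation for the column player either.

Yes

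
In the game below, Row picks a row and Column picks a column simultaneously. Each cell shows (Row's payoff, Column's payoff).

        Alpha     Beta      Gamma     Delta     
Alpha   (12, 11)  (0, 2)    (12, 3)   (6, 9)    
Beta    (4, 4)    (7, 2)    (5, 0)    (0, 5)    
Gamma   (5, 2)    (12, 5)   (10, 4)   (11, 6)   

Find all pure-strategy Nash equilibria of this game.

Find each player's best response to every opponent strategy; NE are the intersections.
Row's best responses — vs Alpha: Alpha (payoff 12); vs Beta: Gamma (payoff 12); vs Gamma: Alpha (payoff 12); vs Delta: Gamma (payoff 11).
Column's best responses — vs Alpha: Alpha (payoff 11); vs Beta: Delta (payoff 5); vs Gamma: Delta (payoff 6).
Mutual best responses occur at (Alpha, Alpha) and (Gamma, Delta); at each, neither player gains by switching.

(Alpha, Alpha) and (Gamma, Delta)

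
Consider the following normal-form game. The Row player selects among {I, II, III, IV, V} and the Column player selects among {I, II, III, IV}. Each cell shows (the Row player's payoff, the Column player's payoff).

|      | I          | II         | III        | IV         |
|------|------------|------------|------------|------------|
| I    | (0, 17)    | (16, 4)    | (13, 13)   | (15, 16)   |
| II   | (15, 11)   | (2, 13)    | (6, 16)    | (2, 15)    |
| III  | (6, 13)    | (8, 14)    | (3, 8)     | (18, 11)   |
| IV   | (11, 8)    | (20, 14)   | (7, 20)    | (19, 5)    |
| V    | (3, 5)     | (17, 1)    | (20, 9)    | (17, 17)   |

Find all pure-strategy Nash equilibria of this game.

There is no pure-strategy Nash equilibrium

Check mutual best responses: a cell is a NE iff neither player can gain by unilaterally deviating.
The Row player's best responses — vs I: II (payoff 15); vs II: IV (payoff 20); vs III: V (payoff 20); vs IV: IV (payoff 19).
The Column player's best responses — vs I: I (payoff 17); vs II: III (payoff 16); vs III: II (payoff 14); vs IV: III (payoff 20); vs V: IV (payoff 17).
No cell has both players best-responding. For instance, the Row player's best reply to I is II, but against II the Column player prefers III over I.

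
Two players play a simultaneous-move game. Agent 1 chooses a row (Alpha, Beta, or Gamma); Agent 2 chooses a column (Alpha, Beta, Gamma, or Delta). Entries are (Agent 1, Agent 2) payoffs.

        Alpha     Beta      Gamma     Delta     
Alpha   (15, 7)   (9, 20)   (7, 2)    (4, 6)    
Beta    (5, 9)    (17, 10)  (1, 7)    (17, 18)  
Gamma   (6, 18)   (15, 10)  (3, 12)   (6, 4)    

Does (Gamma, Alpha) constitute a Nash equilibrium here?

No

Holding Agent 2 at Alpha: Agent 1 gets 6 from Gamma but could get 15 by switching to Alpha. Agent 1 has a profitable deviation.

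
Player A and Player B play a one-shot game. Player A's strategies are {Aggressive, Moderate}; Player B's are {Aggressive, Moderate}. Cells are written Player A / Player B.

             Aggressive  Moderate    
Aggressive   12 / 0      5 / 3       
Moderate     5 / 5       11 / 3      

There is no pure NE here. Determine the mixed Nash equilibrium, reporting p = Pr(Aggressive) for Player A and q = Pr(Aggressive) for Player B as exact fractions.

In a mixed NE each player is indifferent between their pure strategies, so the opponent's mix sets the indifference.
Player B indifferent between Aggressive and Moderate: p·0 + (1−p)·5 = p·3 + (1−p)·3 ⟹ 5 + (-5)p = 3 + 0p ⟹ p = 2/5.
Player A indifferent between Aggressive and Moderate: q·12 + (1−q)·5 = q·5 + (1−q)·11 ⟹ 5 + 7q = 11 + (-6)q ⟹ q = 6/13.

p = 2/5, q = 6/13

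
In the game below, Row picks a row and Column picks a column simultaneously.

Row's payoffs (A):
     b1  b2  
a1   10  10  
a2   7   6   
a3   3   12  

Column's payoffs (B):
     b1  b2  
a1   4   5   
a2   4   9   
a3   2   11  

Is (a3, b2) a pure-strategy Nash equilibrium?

Yes

Holding Column at b2: Row gets 12 from a3, versus 10 from a1, 6 from a2. No profitable deviation for Row.
Holding Row at a3: Column gets 11 from b2, versus 2 from b1. No profitable deviation for Column either.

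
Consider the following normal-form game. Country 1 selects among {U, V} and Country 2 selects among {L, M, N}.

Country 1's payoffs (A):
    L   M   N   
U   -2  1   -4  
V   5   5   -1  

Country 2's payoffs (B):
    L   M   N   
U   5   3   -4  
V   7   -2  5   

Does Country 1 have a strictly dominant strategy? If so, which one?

A strategy is strictly dominant if it gives Country 1 a strictly higher payoff than every other strategy, against every choice by the opponent.
V strictly dominates: vs L: 5 > -2; vs M: 5 > 1; vs N: -1 > -4.

V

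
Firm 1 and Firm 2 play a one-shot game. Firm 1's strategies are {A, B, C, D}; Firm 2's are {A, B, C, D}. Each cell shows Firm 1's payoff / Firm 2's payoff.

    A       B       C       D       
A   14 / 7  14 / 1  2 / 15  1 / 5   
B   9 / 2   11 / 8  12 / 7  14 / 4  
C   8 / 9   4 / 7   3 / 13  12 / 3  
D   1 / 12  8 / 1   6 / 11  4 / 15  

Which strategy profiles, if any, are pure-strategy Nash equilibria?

No pure-strategy Nash equilibrium

Check mutual best responses: a cell is a NE iff neither player can gain by unilaterally deviating.
Firm 1's best responses — vs A: A (payoff 14); vs B: A (payoff 14); vs C: B (payoff 12); vs D: B (payoff 14).
Firm 2's best responses — vs A: C (payoff 15); vs B: B (payoff 8); vs C: C (payoff 13); vs D: D (payoff 15).
No cell has both players best-responding. For instance, Firm 1's best reply to D is B, but against B Firm 2 prefers B over D.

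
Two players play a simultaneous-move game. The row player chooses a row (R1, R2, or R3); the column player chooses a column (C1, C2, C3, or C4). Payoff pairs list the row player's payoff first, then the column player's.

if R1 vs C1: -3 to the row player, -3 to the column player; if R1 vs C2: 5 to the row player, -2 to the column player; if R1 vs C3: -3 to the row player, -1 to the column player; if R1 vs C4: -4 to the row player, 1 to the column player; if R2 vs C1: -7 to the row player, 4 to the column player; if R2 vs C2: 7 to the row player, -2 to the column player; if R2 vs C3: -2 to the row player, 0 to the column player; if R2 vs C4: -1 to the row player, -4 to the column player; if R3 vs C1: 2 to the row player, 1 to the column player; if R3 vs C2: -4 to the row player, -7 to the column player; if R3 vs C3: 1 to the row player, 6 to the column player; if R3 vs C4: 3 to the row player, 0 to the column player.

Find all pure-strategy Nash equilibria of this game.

Find each player's best response to every opponent strategy; NE are the intersections.
The row player's best responses — vs C1: R3 (payoff 2); vs C2: R2 (payoff 7); vs C3: R3 (payoff 1); vs C4: R3 (payoff 3).
The column player's best responses — vs R1: C4 (payoff 1); vs R2: C1 (payoff 4); vs R3: C3 (payoff 6).
The only mutual best response is (R3, C3); neither player gains by switching there.

(R3, C3)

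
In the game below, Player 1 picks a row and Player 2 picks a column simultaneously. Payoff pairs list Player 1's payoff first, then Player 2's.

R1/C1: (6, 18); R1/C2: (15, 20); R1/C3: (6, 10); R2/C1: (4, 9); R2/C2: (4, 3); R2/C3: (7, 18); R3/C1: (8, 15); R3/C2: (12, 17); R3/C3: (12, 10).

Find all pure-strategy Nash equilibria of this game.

(R1, C2)

Check mutual best responses: a cell is a NE iff neither player can gain by unilaterally deviating.
Player 1's best responses — vs C1: R3 (payoff 8); vs C2: R1 (payoff 15); vs C3: R3 (payoff 12).
Player 2's best responses — vs R1: C2 (payoff 20); vs R2: C3 (payoff 18); vs R3: C2 (payoff 17).
The only mutual best response is (R1, C2); neither player gains by switching there.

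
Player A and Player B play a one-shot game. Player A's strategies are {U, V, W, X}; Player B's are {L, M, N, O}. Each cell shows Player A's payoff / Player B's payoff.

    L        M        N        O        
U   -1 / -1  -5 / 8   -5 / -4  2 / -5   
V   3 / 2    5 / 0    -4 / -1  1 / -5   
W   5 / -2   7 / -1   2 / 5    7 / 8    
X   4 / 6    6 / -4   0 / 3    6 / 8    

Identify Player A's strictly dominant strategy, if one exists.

W

A strategy is strictly dominant if it gives Player A a strictly higher payoff than every other strategy, against every choice by the opponent.
W strictly dominates: vs L: 5 > each of {-1, 3, 4}; vs M: 7 > each of {-5, 5, 6}; vs N: 2 > each of {-5, -4, 0}; vs O: 7 > each of {2, 1, 6}.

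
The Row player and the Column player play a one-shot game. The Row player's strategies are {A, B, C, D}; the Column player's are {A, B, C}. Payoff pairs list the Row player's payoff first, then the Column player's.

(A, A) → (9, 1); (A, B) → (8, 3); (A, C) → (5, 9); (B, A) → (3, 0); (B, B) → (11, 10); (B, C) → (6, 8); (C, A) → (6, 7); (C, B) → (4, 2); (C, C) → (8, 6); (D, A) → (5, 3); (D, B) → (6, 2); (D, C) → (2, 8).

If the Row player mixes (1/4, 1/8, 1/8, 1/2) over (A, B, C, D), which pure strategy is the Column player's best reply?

The Column player's best reply maximizes expected payoff against the mix.
A: (1/4)·1 + (1/8)·0 + (1/8)·7 + (1/2)·3 = 21/8
B: (1/4)·3 + (1/8)·10 + (1/8)·2 + (1/2)·2 = 13/4
C: (1/4)·9 + (1/8)·8 + (1/8)·6 + (1/2)·8 = 8
Highest expected payoff is 8, from C.

C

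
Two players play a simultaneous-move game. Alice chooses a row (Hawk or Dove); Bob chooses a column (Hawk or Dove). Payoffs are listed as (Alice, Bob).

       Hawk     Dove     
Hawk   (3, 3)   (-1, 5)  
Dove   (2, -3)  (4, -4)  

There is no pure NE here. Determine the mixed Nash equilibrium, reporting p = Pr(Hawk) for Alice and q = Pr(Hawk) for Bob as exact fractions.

In a mixed NE each player is indifferent between their pure strategies, so the opponent's mix sets the indifference.
Bob indifferent between Hawk and Dove: p·3 + (1−p)·(-3) = p·5 + (1−p)·(-4) ⟹ (-3) + 6p = (-4) + 9p ⟹ p = 1/3.
Alice indifferent between Hawk and Dove: q·3 + (1−q)·(-1) = q·2 + (1−q)·4 ⟹ (-1) + 4q = 4 + (-2)q ⟹ q = 5/6.

p = 1/3, q = 5/6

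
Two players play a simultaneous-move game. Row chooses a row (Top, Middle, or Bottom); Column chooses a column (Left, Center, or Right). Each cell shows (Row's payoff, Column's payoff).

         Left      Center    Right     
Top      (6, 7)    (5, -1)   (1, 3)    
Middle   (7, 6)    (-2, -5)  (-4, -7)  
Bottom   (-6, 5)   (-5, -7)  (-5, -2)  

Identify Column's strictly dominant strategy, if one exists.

A strategy is strictly dominant if it gives Column a strictly higher payoff than every other strategy, against every choice by the opponent.
Left strictly dominates: vs Top: 7 > each of {-1, 3}; vs Middle: 6 > each of {-5, -7}; vs Bottom: 5 > each of {-7, -2}.

Left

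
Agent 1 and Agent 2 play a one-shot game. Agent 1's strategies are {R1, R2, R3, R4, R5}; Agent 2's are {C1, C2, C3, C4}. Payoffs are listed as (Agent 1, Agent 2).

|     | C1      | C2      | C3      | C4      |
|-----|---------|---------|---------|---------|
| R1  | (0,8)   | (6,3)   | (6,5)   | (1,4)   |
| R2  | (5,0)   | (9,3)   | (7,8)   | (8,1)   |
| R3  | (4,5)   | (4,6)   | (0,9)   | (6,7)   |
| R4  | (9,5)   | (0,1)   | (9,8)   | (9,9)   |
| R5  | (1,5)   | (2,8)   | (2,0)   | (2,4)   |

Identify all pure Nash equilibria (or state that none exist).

(R4, C4)

A profile is a Nash equilibrium when each player is best-responding to the other.
Agent 1's best responses — vs C1: R4 (payoff 9); vs C2: R2 (payoff 9); vs C3: R4 (payoff 9); vs C4: R4 (payoff 9).
Agent 2's best responses — vs R1: C1 (payoff 8); vs R2: C3 (payoff 8); vs R3: C3 (payoff 9); vs R4: C4 (payoff 9); vs R5: C2 (payoff 8).
The only mutual best response is (R4, C4); neither player gains by switching there.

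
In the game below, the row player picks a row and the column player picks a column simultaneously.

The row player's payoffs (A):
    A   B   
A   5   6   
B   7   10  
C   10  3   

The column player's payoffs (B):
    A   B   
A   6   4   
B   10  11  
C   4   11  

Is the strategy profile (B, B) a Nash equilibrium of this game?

Holding the column player at B: the row player gets 10 from B, versus 6 from A, 3 from C. No profitable deviation for the row player.
Holding the row player at B: the column player gets 11 from B, versus 10 from A. No profitable deviation for the column player either.

Yes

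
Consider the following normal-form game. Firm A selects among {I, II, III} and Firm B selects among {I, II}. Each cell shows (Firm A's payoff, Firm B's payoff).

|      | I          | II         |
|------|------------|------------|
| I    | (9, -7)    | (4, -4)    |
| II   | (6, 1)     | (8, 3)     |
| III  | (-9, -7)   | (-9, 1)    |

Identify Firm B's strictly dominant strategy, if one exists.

II

A strategy is strictly dominant if it gives Firm B a strictly higher payoff than every other strategy, against every choice by the opponent.
II strictly dominates: vs I: -4 > -7; vs II: 3 > 1; vs III: 1 > -7.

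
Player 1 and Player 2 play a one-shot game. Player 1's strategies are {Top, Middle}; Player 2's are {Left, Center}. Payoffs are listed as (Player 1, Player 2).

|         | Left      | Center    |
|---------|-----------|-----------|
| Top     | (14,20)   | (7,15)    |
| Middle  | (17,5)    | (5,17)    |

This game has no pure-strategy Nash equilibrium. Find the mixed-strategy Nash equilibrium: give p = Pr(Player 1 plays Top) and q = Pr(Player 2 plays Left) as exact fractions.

Each player's mixing probability is pinned down by making the *other* player indifferent.
Player 2 indifferent between Left and Center: p·20 + (1−p)·5 = p·15 + (1−p)·17 ⟹ 5 + 15p = 17 + (-2)p ⟹ p = 12/17.
Player 1 indifferent between Top and Middle: q·14 + (1−q)·7 = q·17 + (1−q)·5 ⟹ 7 + 7q = 5 + 12q ⟹ q = 2/5.

p = 12/17, q = 2/5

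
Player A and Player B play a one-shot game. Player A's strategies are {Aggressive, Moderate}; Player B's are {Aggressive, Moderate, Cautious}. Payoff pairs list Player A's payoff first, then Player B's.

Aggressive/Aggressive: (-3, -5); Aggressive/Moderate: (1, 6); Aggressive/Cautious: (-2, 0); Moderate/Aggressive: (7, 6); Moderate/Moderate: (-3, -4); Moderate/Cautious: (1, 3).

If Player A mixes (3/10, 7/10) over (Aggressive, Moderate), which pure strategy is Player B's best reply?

Aggressive

Compute Player B's expected payoff from each pure strategy against the given mix.
Aggressive: (3/10)·(-5) + (7/10)·6 = 27/10
Moderate: (3/10)·6 + (7/10)·(-4) = -1
Cautious: (3/10)·0 + (7/10)·3 = 21/10
Highest expected payoff is 27/10, from Aggressive.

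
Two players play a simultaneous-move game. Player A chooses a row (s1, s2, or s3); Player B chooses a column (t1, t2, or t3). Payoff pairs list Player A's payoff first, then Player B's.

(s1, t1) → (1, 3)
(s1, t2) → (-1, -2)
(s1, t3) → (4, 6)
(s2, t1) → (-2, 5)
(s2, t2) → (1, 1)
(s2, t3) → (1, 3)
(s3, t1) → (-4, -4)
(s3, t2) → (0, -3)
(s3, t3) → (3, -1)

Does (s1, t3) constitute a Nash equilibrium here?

Yes

Holding Player B at t3: Player A gets 4 from s1, versus 1 from s2, 3 from s3. No profitable deviation for Player A.
Holding Player A at s1: Player B gets 6 from t3, versus 3 from t1, -2 from t2. No profitable deviation for Player B either.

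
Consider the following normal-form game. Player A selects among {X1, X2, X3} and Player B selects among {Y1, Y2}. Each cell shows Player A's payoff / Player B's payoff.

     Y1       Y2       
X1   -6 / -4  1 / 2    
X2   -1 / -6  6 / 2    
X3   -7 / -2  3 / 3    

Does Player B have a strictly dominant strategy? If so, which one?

Y2

Check whether one of Player B's strategies beats all alternatives regardless of what the opponent does.
Y2 strictly dominates: vs X1: 2 > -4; vs X2: 2 > -6; vs X3: 3 > -2.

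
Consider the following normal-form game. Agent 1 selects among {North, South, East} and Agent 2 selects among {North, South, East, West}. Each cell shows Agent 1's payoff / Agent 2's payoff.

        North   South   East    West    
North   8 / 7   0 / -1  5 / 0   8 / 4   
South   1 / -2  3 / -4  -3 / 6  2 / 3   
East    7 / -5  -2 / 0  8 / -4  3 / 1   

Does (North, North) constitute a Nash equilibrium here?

Yes

Holding Agent 2 at North: Agent 1 gets 8 from North, versus 1 from South, 7 from East. No profitable deviation for Agent 1.
Holding Agent 1 at North: Agent 2 gets 7 from North, versus -1 from South, 0 from East, 4 from West. No profitable deviation for Agent 2 either.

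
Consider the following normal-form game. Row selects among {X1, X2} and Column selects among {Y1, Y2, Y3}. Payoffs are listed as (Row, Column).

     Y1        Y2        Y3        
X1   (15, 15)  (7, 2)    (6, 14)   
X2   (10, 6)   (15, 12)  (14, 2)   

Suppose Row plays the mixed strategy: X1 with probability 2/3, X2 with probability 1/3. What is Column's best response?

Y1

Compute Column's expected payoff from each pure strategy against the given mix.
Y1: (2/3)·15 + (1/3)·6 = 12
Y2: (2/3)·2 + (1/3)·12 = 16/3
Y3: (2/3)·14 + (1/3)·2 = 10
Highest expected payoff is 12, from Y1.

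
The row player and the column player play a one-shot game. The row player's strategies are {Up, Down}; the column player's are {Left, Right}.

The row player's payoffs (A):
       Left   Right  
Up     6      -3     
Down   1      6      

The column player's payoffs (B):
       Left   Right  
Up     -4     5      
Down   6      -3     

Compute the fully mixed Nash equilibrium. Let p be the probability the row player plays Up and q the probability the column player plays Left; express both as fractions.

p = 1/2, q = 9/14

In a mixed NE each player is indifferent between their pure strategies, so the opponent's mix sets the indifference.
The column player indifferent between Left and Right: p·(-4) + (1−p)·6 = p·5 + (1−p)·(-3) ⟹ 6 + (-10)p = (-3) + 8p ⟹ p = 1/2.
The row player indifferent between Up and Down: q·6 + (1−q)·(-3) = q·1 + (1−q)·6 ⟹ (-3) + 9q = 6 + (-5)q ⟹ q = 9/14.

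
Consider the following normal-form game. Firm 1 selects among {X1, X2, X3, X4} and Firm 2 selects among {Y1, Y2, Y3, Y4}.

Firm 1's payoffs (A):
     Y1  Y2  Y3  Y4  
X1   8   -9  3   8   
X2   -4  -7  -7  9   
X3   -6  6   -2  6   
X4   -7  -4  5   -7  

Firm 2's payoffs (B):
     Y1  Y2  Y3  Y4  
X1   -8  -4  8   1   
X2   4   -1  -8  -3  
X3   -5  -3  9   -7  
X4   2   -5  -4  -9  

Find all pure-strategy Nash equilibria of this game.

None

Find each player's best response to every opponent strategy; NE are the intersections.
Firm 1's best responses — vs Y1: X1 (payoff 8); vs Y2: X3 (payoff 6); vs Y3: X4 (payoff 5); vs Y4: X2 (payoff 9).
Firm 2's best responses — vs X1: Y3 (payoff 8); vs X2: Y1 (payoff 4); vs X3: Y3 (payoff 9); vs X4: Y1 (payoff 2).
No cell has both players best-responding. For instance, Firm 1's best reply to Y3 is X4, but against X4 Firm 2 prefers Y1 over Y3.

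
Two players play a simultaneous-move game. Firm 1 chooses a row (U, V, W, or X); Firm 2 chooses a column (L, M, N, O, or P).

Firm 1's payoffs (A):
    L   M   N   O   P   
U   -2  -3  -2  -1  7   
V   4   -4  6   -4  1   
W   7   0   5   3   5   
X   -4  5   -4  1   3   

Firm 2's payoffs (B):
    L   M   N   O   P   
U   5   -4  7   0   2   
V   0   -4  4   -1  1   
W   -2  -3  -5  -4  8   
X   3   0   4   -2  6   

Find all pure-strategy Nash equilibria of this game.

(V, N)

Find each player's best response to every opponent strategy; NE are the intersections.
Firm 1's best responses — vs L: W (payoff 7); vs M: X (payoff 5); vs N: V (payoff 6); vs O: W (payoff 3); vs P: U (payoff 7).
Firm 2's best responses — vs U: N (payoff 7); vs V: N (payoff 4); vs W: P (payoff 8); vs X: P (payoff 6).
The only mutual best response is (V, N); neither player gains by switching there.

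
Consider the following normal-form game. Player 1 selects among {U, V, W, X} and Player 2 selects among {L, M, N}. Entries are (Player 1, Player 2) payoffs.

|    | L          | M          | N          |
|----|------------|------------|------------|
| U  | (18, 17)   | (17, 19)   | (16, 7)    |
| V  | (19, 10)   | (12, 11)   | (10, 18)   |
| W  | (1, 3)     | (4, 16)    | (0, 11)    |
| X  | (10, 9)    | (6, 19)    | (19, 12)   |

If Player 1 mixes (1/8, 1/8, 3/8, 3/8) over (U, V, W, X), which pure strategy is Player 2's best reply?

Player 2's best reply maximizes expected payoff against the mix.
L: (1/8)·17 + (1/8)·10 + (3/8)·3 + (3/8)·9 = 63/8
M: (1/8)·19 + (1/8)·11 + (3/8)·16 + (3/8)·19 = 135/8
N: (1/8)·7 + (1/8)·18 + (3/8)·11 + (3/8)·12 = 47/4
Highest expected payoff is 135/8, from M.

M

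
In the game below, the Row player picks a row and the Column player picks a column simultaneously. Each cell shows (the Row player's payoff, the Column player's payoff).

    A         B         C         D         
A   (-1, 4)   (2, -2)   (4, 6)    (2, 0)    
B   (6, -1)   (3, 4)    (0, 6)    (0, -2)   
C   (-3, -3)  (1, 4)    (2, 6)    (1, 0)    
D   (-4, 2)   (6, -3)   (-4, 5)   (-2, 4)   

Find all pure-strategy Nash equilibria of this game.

(A, C)

Check mutual best responses: a cell is a NE iff neither player can gain by unilaterally deviating.
The Row player's best responses — vs A: B (payoff 6); vs B: D (payoff 6); vs C: A (payoff 4); vs D: A (payoff 2).
The Column player's best responses — vs A: C (payoff 6); vs B: C (payoff 6); vs C: C (payoff 6); vs D: C (payoff 5).
The only mutual best response is (A, C); neither player gains by switching there.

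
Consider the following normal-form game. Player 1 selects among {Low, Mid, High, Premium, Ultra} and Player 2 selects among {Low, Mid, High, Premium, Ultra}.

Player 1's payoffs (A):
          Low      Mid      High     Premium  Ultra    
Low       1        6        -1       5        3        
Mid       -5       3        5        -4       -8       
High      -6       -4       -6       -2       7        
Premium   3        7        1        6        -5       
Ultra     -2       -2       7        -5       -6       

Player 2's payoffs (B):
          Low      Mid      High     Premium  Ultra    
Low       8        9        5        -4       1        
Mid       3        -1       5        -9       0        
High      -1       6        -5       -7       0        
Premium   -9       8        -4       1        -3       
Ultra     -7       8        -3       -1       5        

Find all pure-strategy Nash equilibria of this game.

(Premium, Mid)

Find each player's best response to every opponent strategy; NE are the intersections.
Player 1's best responses — vs Low: Premium (payoff 3); vs Mid: Premium (payoff 7); vs High: Ultra (payoff 7); vs Premium: Premium (payoff 6); vs Ultra: High (payoff 7).
Player 2's best responses — vs Low: Mid (payoff 9); vs Mid: High (payoff 5); vs High: Mid (payoff 6); vs Premium: Mid (payoff 8); vs Ultra: Mid (payoff 8).
The only mutual best response is (Premium, Mid); neither player gains by switching there.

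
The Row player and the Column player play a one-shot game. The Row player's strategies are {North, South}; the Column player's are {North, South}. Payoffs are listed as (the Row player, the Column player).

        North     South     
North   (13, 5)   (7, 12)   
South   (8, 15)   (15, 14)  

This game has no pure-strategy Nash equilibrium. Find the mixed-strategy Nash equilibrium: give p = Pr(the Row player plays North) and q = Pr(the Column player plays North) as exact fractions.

Each player's mixing probability is pinned down by making the *other* player indifferent.
The Column player indifferent between North and South: p·5 + (1−p)·15 = p·12 + (1−p)·14 ⟹ 15 + (-10)p = 14 + (-2)p ⟹ p = 1/8.
The Row player indifferent between North and South: q·13 + (1−q)·7 = q·8 + (1−q)·15 ⟹ 7 + 6q = 15 + (-7)q ⟹ q = 8/13.

p = 1/8, q = 8/13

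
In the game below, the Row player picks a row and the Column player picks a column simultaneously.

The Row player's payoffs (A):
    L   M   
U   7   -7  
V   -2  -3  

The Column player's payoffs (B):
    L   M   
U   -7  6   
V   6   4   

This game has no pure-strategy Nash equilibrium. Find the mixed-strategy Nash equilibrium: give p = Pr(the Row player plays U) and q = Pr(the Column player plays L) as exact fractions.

p = 2/15, q = 4/13

Each player's mixing probability is pinned down by making the *other* player indifferent.
The Column player indifferent between L and M: p·(-7) + (1−p)·6 = p·6 + (1−p)·4 ⟹ 6 + (-13)p = 4 + 2p ⟹ p = 2/15.
The Row player indifferent between U and V: q·7 + (1−q)·(-7) = q·(-2) + (1−q)·(-3) ⟹ (-7) + 14q = (-3) + 1q ⟹ q = 4/13.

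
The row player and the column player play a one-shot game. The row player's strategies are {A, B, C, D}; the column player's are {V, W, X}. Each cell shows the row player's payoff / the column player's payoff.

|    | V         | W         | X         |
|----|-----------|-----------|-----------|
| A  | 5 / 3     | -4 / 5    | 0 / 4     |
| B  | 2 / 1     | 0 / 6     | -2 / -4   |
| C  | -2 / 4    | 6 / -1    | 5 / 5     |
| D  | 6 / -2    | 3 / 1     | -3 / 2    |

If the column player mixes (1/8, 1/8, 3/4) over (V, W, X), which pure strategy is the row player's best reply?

The row player's best reply maximizes expected payoff against the mix.
A: (1/8)·5 + (1/8)·(-4) + (3/4)·0 = 1/8
B: (1/8)·2 + (1/8)·0 + (3/4)·(-2) = -5/4
C: (1/8)·(-2) + (1/8)·6 + (3/4)·5 = 17/4
D: (1/8)·6 + (1/8)·3 + (3/4)·(-3) = -9/8
Highest expected payoff is 17/4, from C.

C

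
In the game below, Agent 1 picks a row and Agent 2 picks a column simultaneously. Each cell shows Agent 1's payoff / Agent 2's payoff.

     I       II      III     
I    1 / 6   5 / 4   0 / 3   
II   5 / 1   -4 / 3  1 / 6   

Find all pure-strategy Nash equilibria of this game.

(II, III)

A profile is a Nash equilibrium when each player is best-responding to the other.
Agent 1's best responses — vs I: II (payoff 5); vs II: I (payoff 5); vs III: II (payoff 1).
Agent 2's best responses — vs I: I (payoff 6); vs II: III (payoff 6).
The only mutual best response is (II, III); neither player gains by switching there.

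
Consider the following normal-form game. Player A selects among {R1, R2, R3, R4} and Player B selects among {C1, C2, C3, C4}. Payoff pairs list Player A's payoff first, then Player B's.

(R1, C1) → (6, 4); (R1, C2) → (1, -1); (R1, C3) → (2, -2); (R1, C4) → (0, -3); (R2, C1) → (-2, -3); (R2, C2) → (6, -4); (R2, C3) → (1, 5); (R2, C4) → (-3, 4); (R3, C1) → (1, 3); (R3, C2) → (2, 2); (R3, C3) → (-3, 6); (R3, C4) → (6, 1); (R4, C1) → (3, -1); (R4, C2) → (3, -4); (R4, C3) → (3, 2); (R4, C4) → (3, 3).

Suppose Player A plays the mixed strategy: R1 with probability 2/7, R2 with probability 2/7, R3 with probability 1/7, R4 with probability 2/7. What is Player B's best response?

C3

Compute Player B's expected payoff from each pure strategy against the given mix.
C1: (2/7)·4 + (2/7)·(-3) + (1/7)·3 + (2/7)·(-1) = 3/7
C2: (2/7)·(-1) + (2/7)·(-4) + (1/7)·2 + (2/7)·(-4) = -16/7
C3: (2/7)·(-2) + (2/7)·5 + (1/7)·6 + (2/7)·2 = 16/7
C4: (2/7)·(-3) + (2/7)·4 + (1/7)·1 + (2/7)·3 = 9/7
Highest expected payoff is 16/7, from C3.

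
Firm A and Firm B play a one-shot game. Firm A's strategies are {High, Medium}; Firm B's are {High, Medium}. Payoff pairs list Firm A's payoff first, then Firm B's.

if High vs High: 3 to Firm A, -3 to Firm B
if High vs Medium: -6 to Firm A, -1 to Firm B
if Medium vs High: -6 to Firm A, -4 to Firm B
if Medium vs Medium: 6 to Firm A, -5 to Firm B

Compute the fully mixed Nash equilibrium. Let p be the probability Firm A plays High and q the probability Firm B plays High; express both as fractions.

In a mixed NE each player is indifferent between their pure strategies, so the opponent's mix sets the indifference.
Firm B indifferent between High and Medium: p·(-3) + (1−p)·(-4) = p·(-1) + (1−p)·(-5) ⟹ (-4) + 1p = (-5) + 4p ⟹ p = 1/3.
Firm A indifferent between High and Medium: q·3 + (1−q)·(-6) = q·(-6) + (1−q)·6 ⟹ (-6) + 9q = 6 + (-12)q ⟹ q = 4/7.

p = 1/3, q = 4/7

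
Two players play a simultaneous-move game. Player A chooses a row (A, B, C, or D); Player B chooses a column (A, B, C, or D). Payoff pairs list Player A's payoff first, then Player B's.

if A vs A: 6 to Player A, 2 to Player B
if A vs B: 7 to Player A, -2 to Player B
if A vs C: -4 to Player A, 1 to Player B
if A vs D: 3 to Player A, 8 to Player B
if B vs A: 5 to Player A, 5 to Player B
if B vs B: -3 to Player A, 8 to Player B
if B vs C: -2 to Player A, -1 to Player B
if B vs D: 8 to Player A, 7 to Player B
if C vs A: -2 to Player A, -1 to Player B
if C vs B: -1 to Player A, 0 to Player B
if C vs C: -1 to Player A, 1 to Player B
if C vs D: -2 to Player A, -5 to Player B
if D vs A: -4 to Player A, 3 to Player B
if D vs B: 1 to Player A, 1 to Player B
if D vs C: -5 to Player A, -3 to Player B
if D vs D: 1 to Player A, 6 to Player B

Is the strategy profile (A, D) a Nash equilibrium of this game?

Holding Player B at D: Player A gets 3 from A but could get 8 by switching to B. Player A has a profitable deviation.

No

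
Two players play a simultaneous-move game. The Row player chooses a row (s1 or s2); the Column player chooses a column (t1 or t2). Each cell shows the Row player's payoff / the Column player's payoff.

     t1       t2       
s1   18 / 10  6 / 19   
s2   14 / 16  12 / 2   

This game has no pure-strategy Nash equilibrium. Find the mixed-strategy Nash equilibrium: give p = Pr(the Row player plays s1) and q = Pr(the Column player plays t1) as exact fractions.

Each player's mixing probability is pinned down by making the *other* player indifferent.
The Column player indifferent between t1 and t2: p·10 + (1−p)·16 = p·19 + (1−p)·2 ⟹ 16 + (-6)p = 2 + 17p ⟹ p = 14/23.
The Row player indifferent between s1 and s2: q·18 + (1−q)·6 = q·14 + (1−q)·12 ⟹ 6 + 12q = 12 + 2q ⟹ q = 3/5.

p = 14/23, q = 3/5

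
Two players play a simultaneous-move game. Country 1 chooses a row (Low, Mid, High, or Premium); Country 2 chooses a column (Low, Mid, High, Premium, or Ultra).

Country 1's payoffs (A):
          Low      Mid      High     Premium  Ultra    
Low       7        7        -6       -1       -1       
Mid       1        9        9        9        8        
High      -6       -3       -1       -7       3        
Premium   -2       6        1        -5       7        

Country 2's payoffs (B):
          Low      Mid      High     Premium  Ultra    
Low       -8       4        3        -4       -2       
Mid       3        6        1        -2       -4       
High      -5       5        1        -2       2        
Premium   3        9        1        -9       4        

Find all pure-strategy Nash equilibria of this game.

Find each player's best response to every opponent strategy; NE are the intersections.
Country 1's best responses — vs Low: Low (payoff 7); vs Mid: Mid (payoff 9); vs High: Mid (payoff 9); vs Premium: Mid (payoff 9); vs Ultra: Mid (payoff 8).
Country 2's best responses — vs Low: Mid (payoff 4); vs Mid: Mid (payoff 6); vs High: Mid (payoff 5); vs Premium: Mid (payoff 9).
The only mutual best response is (Mid, Mid); neither player gains by switching there.

(Mid, Mid)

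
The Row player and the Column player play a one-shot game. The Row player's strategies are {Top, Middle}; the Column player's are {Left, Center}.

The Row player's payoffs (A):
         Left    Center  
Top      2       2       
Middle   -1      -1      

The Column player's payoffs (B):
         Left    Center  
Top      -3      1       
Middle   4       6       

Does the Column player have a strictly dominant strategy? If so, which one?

A strategy is strictly dominant if it gives the Column player a strictly higher payoff than every other strategy, against every choice by the opponent.
Center strictly dominates: vs Top: 1 > -3; vs Middle: 6 > 4.

Center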